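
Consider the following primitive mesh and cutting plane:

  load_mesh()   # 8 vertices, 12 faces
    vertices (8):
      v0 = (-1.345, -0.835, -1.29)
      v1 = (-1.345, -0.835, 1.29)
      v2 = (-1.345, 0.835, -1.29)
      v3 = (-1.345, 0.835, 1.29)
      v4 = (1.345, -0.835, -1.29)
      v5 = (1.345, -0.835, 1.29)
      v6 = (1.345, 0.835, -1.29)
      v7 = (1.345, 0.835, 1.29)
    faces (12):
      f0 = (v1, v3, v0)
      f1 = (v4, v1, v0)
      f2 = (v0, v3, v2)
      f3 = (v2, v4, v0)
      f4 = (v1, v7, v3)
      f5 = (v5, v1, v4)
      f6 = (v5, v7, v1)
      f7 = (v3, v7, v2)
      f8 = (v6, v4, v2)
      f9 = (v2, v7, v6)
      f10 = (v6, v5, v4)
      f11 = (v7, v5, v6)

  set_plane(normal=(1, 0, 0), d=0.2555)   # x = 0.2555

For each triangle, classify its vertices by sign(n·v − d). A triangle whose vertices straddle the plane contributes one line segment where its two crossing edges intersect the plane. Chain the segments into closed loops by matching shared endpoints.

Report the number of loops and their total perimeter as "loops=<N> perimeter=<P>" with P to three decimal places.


loops=1 perimeter=8.500

Straddling triangles (8 of 12):
  (v4,v1,v0) [+--] → (0.2555, -0.835, -0.245052)–(0.2555, -0.835, -1.29)  len=1.0449
  (v2,v4,v0) [-+-] → (0.2555, -0.158619, -1.29)–(0.2555, -0.835, -1.29)  len=0.6764
  (v1,v7,v3) [-+-] → (0.2555, 0.158619, 1.29)–(0.2555, 0.835, 1.29)  len=0.6764
  (v5,v1,v4) [+-+] → (0.2555, -0.835, 1.29)–(0.2555, -0.835, -0.245052)  len=1.5351
  (v5,v7,v1) [++-] → (0.2555, 0.158619, 1.29)–(0.2555, -0.835, 1.29)  len=0.9936
  (v3,v7,v2) [-+-] → (0.2555, 0.835, 1.29)–(0.2555, 0.835, 0.245052)  len=1.0449
  (v6,v4,v2) [++-] → (0.2555, -0.158619, -1.29)–(0.2555, 0.835, -1.29)  len=0.9936
  (v2,v7,v6) [-++] → (0.2555, 0.835, 0.245052)–(0.2555, 0.835, -1.29)  len=1.5351

Chained into 1 loop(s):
  loop 1: 8 segments, perimeter = 8.5000
Total perimeter = 8.500


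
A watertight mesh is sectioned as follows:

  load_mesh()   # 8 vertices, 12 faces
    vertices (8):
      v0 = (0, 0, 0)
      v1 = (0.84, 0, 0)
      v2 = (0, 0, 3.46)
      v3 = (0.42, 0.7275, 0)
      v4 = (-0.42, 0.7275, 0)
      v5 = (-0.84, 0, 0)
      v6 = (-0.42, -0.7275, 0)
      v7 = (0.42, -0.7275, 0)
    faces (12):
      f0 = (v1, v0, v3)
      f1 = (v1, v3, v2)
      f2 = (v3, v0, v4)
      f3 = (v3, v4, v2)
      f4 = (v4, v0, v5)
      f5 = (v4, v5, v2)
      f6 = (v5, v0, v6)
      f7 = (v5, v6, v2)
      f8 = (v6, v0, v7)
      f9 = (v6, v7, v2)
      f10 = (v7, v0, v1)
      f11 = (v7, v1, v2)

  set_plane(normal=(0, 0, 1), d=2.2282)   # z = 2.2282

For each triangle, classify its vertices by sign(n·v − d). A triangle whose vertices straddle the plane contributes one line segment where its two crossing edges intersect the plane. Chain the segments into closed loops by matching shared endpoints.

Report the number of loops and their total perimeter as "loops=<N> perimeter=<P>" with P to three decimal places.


Straddling triangles (6 of 12):
  (v1,v3,v2) [--+] → (0.149525, 0.258998, 2.2282)–(0.29905, 0, 2.2282)  len=0.2991
  (v3,v4,v2) [--+] → (-0.149525, 0.258998, 2.2282)–(0.149525, 0.258998, 2.2282)  len=0.2990
  (v4,v5,v2) [--+] → (-0.29905, 0, 2.2282)–(-0.149525, 0.258998, 2.2282)  len=0.2991
  (v5,v6,v2) [--+] → (-0.149525, -0.258998, 2.2282)–(-0.29905, 0, 2.2282)  len=0.2991
  (v6,v7,v2) [--+] → (0.149525, -0.258998, 2.2282)–(-0.149525, -0.258998, 2.2282)  len=0.2990
  (v7,v1,v2) [--+] → (0.29905, 0, 2.2282)–(0.149525, -0.258998, 2.2282)  len=0.2991

Chained into 1 loop(s):
  loop 1: 6 segments, perimeter = 1.7943
Total perimeter = 1.794

loops=1 perimeter=1.794


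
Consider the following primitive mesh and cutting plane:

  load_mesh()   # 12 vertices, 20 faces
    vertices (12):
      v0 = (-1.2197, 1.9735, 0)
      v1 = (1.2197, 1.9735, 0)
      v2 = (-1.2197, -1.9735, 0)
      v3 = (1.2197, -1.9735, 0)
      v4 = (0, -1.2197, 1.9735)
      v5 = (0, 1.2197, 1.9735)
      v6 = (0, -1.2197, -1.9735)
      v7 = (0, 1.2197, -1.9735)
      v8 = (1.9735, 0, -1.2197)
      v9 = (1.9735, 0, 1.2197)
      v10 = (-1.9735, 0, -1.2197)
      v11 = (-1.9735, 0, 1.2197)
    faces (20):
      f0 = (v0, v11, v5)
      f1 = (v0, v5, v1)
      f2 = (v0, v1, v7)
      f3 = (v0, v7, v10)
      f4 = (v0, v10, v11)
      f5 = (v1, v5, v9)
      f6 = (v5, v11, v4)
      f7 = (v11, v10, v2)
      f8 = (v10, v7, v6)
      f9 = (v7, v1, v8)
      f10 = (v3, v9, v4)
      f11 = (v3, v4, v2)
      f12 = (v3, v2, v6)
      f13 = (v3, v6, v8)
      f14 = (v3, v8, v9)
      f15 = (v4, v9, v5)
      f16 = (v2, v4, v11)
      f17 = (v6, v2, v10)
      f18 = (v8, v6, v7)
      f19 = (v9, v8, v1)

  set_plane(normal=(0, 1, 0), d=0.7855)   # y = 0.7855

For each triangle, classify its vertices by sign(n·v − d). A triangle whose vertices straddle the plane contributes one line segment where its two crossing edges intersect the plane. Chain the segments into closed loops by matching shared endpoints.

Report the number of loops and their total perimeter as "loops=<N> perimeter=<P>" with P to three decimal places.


loops=1 perimeter=11.437

Straddling triangles (10 of 20):
  (v0,v11,v5) [+-+] → (-1.67347, 0.7855, 0.73423)–(-0.702545, 0.7855, 1.70516)  len=1.3731
  (v0,v7,v10) [++-] → (-0.702545, 0.7855, -1.70516)–(-1.67347, 0.7855, -0.73423)  len=1.3731
  (v0,v10,v11) [+--] → (-1.67347, 0.7855, -0.73423)–(-1.67347, 0.7855, 0.73423)  len=1.4685
  (v1,v5,v9) [++-] → (0.702545, 0.7855, 1.70516)–(1.67347, 0.7855, 0.73423)  len=1.3731
  (v5,v11,v4) [+--] → (-0.702545, 0.7855, 1.70516)–(0, 0.7855, 1.9735)  len=0.7520
  (v10,v7,v6) [-+-] → (-0.702545, 0.7855, -1.70516)–(0, 0.7855, -1.9735)  len=0.7520
  (v7,v1,v8) [++-] → (1.67347, 0.7855, -0.73423)–(0.702545, 0.7855, -1.70516)  len=1.3731
  (v4,v9,v5) [--+] → (0.702545, 0.7855, 1.70516)–(0, 0.7855, 1.9735)  len=0.7520
  (v8,v6,v7) [--+] → (0, 0.7855, -1.9735)–(0.702545, 0.7855, -1.70516)  len=0.7520
  (v9,v8,v1) [--+] → (1.67347, 0.7855, -0.73423)–(1.67347, 0.7855, 0.73423)  len=1.4685

Chained into 1 loop(s):
  loop 1: 10 segments, perimeter = 11.4375
Total perimeter = 11.437


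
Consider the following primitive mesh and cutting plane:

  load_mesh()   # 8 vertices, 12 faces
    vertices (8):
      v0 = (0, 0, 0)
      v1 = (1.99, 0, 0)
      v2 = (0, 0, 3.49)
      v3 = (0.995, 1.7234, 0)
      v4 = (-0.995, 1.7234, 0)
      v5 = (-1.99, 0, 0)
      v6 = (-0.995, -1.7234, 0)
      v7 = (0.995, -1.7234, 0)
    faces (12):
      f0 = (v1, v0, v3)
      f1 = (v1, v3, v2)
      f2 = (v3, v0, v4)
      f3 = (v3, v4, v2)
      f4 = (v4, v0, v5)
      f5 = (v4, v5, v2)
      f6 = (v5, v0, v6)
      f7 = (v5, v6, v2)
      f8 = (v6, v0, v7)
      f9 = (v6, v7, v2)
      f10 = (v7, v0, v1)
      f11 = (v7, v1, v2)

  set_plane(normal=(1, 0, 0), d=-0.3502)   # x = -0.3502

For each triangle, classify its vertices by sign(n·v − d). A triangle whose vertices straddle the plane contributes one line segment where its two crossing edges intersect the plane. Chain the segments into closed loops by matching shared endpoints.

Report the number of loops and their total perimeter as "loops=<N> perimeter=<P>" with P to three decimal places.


Straddling triangles (8 of 12):
  (v3,v0,v4) [++-] → (-0.3502, 0.606568, 0)–(-0.3502, 1.7234, 0)  len=1.1168
  (v3,v4,v2) [+-+] → (-0.3502, 1.7234, 0)–(-0.3502, 0.606568, 2.26166)  len=2.5224
  (v4,v0,v5) [-+-] → (-0.3502, 0.606568, 0)–(-0.3502, 0, 0)  len=0.6066
  (v4,v5,v2) [--+] → (-0.3502, 0, 2.87583)–(-0.3502, 0.606568, 2.26166)  len=0.8632
  (v5,v0,v6) [-+-] → (-0.3502, 0, 0)–(-0.3502, -0.606568, 0)  len=0.6066
  (v5,v6,v2) [--+] → (-0.3502, -0.606568, 2.26166)–(-0.3502, 0, 2.87583)  len=0.8632
  (v6,v0,v7) [-++] → (-0.3502, -0.606568, 0)–(-0.3502, -1.7234, 0)  len=1.1168
  (v6,v7,v2) [-++] → (-0.3502, -1.7234, 0)–(-0.3502, -0.606568, 2.26166)  len=2.5224

Chained into 1 loop(s):
  loop 1: 8 segments, perimeter = 10.2180
Total perimeter = 10.218

loops=1 perimeter=10.218


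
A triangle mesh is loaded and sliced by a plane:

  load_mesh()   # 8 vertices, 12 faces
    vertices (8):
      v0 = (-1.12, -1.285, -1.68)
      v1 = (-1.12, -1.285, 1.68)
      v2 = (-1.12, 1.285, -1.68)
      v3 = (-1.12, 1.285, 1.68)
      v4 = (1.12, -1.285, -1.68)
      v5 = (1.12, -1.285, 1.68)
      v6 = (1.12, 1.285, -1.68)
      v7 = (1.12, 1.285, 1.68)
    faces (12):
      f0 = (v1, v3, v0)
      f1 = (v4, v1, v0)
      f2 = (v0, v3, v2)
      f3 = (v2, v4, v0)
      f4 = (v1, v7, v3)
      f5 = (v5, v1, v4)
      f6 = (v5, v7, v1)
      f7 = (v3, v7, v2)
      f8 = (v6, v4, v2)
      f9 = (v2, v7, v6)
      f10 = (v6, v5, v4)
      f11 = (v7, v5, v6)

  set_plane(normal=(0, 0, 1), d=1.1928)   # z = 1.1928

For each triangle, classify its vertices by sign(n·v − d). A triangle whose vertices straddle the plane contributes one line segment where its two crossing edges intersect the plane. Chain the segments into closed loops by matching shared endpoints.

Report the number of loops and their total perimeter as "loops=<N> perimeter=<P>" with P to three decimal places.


loops=1 perimeter=9.620

Straddling triangles (8 of 12):
  (v1,v3,v0) [++-] → (-1.12, 0.91235, 1.1928)–(-1.12, -1.285, 1.1928)  len=2.1974
  (v4,v1,v0) [-+-] → (-0.7952, -1.285, 1.1928)–(-1.12, -1.285, 1.1928)  len=0.3248
  (v0,v3,v2) [-+-] → (-1.12, 0.91235, 1.1928)–(-1.12, 1.285, 1.1928)  len=0.3726
  (v5,v1,v4) [++-] → (-0.7952, -1.285, 1.1928)–(1.12, -1.285, 1.1928)  len=1.9152
  (v3,v7,v2) [++-] → (0.7952, 1.285, 1.1928)–(-1.12, 1.285, 1.1928)  len=1.9152
  (v2,v7,v6) [-+-] → (0.7952, 1.285, 1.1928)–(1.12, 1.285, 1.1928)  len=0.3248
  (v6,v5,v4) [-+-] → (1.12, -0.91235, 1.1928)–(1.12, -1.285, 1.1928)  len=0.3726
  (v7,v5,v6) [++-] → (1.12, -0.91235, 1.1928)–(1.12, 1.285, 1.1928)  len=2.1974

Chained into 1 loop(s):
  loop 1: 8 segments, perimeter = 9.6200
Total perimeter = 9.620


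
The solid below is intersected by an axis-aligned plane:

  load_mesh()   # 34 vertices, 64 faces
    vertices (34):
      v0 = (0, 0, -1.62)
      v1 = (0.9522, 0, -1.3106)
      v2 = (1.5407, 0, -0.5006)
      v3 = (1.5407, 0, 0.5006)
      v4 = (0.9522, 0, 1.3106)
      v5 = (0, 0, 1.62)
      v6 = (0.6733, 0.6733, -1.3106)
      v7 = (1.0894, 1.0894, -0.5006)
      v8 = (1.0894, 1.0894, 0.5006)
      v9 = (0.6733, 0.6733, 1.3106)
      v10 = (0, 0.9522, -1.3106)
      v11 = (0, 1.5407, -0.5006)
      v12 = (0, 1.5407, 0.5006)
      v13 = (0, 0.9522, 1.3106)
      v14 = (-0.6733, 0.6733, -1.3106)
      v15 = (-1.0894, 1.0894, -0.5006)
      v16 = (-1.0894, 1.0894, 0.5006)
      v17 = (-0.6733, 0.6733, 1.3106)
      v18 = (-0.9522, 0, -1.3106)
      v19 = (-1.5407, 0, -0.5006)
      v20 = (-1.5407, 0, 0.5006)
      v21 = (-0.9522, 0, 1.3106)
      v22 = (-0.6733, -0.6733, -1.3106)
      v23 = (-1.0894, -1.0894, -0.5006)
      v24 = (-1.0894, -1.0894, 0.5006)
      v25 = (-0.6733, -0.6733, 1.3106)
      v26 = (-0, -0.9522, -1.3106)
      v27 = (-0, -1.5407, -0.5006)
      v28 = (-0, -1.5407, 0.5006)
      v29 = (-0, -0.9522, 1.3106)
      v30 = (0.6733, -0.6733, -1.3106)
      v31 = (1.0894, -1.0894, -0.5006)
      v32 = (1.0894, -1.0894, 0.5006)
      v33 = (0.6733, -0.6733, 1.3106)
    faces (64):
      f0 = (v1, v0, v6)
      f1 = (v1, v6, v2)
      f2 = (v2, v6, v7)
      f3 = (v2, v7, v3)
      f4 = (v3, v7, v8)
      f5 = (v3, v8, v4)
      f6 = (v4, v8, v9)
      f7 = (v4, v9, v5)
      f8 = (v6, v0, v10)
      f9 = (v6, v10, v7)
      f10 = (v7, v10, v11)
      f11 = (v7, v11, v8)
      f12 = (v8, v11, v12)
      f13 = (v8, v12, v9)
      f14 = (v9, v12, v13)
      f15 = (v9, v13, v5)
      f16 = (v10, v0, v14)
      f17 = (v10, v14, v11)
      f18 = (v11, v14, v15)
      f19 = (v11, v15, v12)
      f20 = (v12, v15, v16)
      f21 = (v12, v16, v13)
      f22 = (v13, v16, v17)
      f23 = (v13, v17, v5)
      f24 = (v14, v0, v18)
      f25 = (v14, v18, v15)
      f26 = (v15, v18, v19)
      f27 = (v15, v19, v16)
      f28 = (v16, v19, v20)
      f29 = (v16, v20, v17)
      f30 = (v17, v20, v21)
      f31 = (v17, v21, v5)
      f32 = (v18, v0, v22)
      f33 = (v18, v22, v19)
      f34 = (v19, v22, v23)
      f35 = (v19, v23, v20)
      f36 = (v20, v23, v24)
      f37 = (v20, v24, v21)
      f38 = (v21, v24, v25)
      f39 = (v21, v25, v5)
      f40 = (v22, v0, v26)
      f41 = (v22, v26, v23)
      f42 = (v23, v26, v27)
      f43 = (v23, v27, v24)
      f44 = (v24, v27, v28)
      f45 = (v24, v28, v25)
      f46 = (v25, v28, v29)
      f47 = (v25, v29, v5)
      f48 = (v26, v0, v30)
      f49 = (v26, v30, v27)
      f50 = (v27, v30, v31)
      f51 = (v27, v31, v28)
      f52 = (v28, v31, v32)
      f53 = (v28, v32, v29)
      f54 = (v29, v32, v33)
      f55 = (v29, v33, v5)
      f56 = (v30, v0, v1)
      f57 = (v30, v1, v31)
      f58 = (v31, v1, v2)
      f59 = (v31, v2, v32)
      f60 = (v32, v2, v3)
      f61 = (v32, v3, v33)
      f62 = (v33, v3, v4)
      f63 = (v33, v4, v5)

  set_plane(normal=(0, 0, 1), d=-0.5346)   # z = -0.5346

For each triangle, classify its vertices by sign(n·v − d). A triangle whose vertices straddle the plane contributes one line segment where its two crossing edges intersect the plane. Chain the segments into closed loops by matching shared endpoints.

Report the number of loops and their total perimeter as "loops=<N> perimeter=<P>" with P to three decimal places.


loops=1 perimeter=9.282

Straddling triangles (16 of 64):
  (v1,v6,v2) [--+] → (1.50429, 0.028262, -0.5346)–(1.516, 0, -0.5346)  len=0.0306
  (v2,v6,v7) [+-+] → (1.50429, 0.028262, -0.5346)–(1.07193, 1.07193, -0.5346)  len=1.1297
  (v6,v10,v7) [--+] → (1.04367, 1.08364, -0.5346)–(1.07193, 1.07193, -0.5346)  len=0.0306
  (v7,v10,v11) [+-+] → (1.04367, 1.08364, -0.5346)–(0, 1.516, -0.5346)  len=1.1297
  (v10,v14,v11) [--+] → (-0.028262, 1.50429, -0.5346)–(0, 1.516, -0.5346)  len=0.0306
  (v11,v14,v15) [+-+] → (-0.028262, 1.50429, -0.5346)–(-1.07193, 1.07193, -0.5346)  len=1.1297
  (v14,v18,v15) [--+] → (-1.08364, 1.04367, -0.5346)–(-1.07193, 1.07193, -0.5346)  len=0.0306
  (v15,v18,v19) [+-+] → (-1.08364, 1.04367, -0.5346)–(-1.516, 0, -0.5346)  len=1.1297
  (v18,v22,v19) [--+] → (-1.50429, -0.028262, -0.5346)–(-1.516, 0, -0.5346)  len=0.0306
  (v19,v22,v23) [+-+] → (-1.50429, -0.028262, -0.5346)–(-1.07193, -1.07193, -0.5346)  len=1.1297
  (v22,v26,v23) [--+] → (-1.04367, -1.08364, -0.5346)–(-1.07193, -1.07193, -0.5346)  len=0.0306
  (v23,v26,v27) [+-+] → (-1.04367, -1.08364, -0.5346)–(0, -1.516, -0.5346)  len=1.1297
  (v26,v30,v27) [--+] → (0.028262, -1.50429, -0.5346)–(0, -1.516, -0.5346)  len=0.0306
  (v27,v30,v31) [+-+] → (0.028262, -1.50429, -0.5346)–(1.07193, -1.07193, -0.5346)  len=1.1297
  (v30,v1,v31) [--+] → (1.08364, -1.04367, -0.5346)–(1.07193, -1.07193, -0.5346)  len=0.0306
  (v31,v1,v2) [+-+] → (1.08364, -1.04367, -0.5346)–(1.516, 0, -0.5346)  len=1.1297

Chained into 1 loop(s):
  loop 1: 16 segments, perimeter = 9.2822
Total perimeter = 9.282


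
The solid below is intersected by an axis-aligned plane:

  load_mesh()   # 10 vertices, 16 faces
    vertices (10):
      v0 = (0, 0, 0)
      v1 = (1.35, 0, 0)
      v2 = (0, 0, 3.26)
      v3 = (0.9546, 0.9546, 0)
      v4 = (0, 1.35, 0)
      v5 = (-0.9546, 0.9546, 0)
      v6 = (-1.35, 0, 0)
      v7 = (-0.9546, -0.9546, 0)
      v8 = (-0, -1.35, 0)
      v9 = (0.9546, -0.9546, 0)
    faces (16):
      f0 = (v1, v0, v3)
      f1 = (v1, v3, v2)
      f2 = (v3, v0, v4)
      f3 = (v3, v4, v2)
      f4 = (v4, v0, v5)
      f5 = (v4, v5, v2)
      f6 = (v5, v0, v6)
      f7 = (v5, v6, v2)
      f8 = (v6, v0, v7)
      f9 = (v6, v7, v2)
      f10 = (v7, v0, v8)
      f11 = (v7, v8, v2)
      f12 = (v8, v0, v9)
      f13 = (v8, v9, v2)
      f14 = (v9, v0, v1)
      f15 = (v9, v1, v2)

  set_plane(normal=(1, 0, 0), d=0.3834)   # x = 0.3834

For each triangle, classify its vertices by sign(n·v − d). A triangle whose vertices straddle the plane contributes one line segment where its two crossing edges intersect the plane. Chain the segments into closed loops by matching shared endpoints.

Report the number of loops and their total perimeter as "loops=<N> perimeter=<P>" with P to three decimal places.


Straddling triangles (8 of 16):
  (v1,v0,v3) [+-+] → (0.3834, 0, 0)–(0.3834, 0.3834, 0)  len=0.3834
  (v1,v3,v2) [++-] → (0.3834, 0.3834, 1.95067)–(0.3834, 0, 2.33416)  len=0.5423
  (v3,v0,v4) [+--] → (0.3834, 0.3834, 0)–(0.3834, 1.19119, 0)  len=0.8078
  (v3,v4,v2) [+--] → (0.3834, 1.19119, 0)–(0.3834, 0.3834, 1.95067)  len=2.1113
  (v8,v0,v9) [--+] → (0.3834, -0.3834, 0)–(0.3834, -1.19119, 0)  len=0.8078
  (v8,v9,v2) [-+-] → (0.3834, -1.19119, 0)–(0.3834, -0.3834, 1.95067)  len=2.1113
  (v9,v0,v1) [+-+] → (0.3834, -0.3834, 0)–(0.3834, 0, 0)  len=0.3834
  (v9,v1,v2) [++-] → (0.3834, 0, 2.33416)–(0.3834, -0.3834, 1.95067)  len=0.5423

Chained into 1 loop(s):
  loop 1: 8 segments, perimeter = 7.6896
Total perimeter = 7.690

loops=1 perimeter=7.690


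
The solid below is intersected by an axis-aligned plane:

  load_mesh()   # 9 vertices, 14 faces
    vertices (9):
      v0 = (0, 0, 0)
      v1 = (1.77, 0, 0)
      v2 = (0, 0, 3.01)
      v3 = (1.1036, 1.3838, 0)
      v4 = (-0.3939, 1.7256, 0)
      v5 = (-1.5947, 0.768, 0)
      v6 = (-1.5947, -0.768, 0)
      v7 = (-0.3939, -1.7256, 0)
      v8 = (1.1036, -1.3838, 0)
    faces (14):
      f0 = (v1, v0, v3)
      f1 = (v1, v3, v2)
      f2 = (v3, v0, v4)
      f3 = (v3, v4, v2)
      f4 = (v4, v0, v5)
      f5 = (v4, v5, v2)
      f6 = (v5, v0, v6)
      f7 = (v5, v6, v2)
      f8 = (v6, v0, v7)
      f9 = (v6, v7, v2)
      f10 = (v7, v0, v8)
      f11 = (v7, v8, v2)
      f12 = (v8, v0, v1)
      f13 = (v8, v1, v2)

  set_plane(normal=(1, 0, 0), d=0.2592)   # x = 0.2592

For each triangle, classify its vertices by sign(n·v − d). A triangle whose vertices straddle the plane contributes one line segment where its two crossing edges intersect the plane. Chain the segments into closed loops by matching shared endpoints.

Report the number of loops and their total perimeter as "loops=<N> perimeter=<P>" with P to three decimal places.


loops=1 perimeter=9.236

Straddling triangles (8 of 14):
  (v1,v0,v3) [+-+] → (0.2592, 0, 0)–(0.2592, 0.32501, 0)  len=0.3250
  (v1,v3,v2) [++-] → (0.2592, 0.32501, 2.30305)–(0.2592, 0, 2.56921)  len=0.4201
  (v3,v0,v4) [+--] → (0.2592, 0.32501, 0)–(0.2592, 1.57653, 0)  len=1.2515
  (v3,v4,v2) [+--] → (0.2592, 1.57653, 0)–(0.2592, 0.32501, 2.30305)  len=2.6211
  (v7,v0,v8) [--+] → (0.2592, -0.32501, 0)–(0.2592, -1.57653, 0)  len=1.2515
  (v7,v8,v2) [-+-] → (0.2592, -1.57653, 0)–(0.2592, -0.32501, 2.30305)  len=2.6211
  (v8,v0,v1) [+-+] → (0.2592, -0.32501, 0)–(0.2592, 0, 0)  len=0.3250
  (v8,v1,v2) [++-] → (0.2592, 0, 2.56921)–(0.2592, -0.32501, 2.30305)  len=0.4201

Chained into 1 loop(s):
  loop 1: 8 segments, perimeter = 9.2355
Total perimeter = 9.236


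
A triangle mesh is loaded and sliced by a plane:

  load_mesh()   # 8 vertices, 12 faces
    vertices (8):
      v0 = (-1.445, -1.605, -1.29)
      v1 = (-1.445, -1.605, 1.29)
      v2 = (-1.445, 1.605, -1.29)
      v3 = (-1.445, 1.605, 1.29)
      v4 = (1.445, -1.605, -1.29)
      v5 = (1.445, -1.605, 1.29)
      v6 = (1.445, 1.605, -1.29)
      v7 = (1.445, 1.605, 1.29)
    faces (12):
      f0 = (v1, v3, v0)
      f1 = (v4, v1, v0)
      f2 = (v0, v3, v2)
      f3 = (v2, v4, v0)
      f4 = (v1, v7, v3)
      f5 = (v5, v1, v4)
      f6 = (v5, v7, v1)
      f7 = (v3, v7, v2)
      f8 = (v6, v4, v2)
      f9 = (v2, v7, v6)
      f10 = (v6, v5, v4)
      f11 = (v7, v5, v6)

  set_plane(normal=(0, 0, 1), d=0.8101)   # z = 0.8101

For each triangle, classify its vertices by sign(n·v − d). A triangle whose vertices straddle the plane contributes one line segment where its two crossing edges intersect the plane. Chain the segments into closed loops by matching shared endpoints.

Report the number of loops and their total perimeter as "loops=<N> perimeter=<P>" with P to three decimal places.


loops=1 perimeter=12.200

Straddling triangles (8 of 12):
  (v1,v3,v0) [++-] → (-1.445, 1.00792, 0.8101)–(-1.445, -1.605, 0.8101)  len=2.6129
  (v4,v1,v0) [-+-] → (-0.907438, -1.605, 0.8101)–(-1.445, -1.605, 0.8101)  len=0.5376
  (v0,v3,v2) [-+-] → (-1.445, 1.00792, 0.8101)–(-1.445, 1.605, 0.8101)  len=0.5971
  (v5,v1,v4) [++-] → (-0.907438, -1.605, 0.8101)–(1.445, -1.605, 0.8101)  len=2.3524
  (v3,v7,v2) [++-] → (0.907438, 1.605, 0.8101)–(-1.445, 1.605, 0.8101)  len=2.3524
  (v2,v7,v6) [-+-] → (0.907438, 1.605, 0.8101)–(1.445, 1.605, 0.8101)  len=0.5376
  (v6,v5,v4) [-+-] → (1.445, -1.00792, 0.8101)–(1.445, -1.605, 0.8101)  len=0.5971
  (v7,v5,v6) [++-] → (1.445, -1.00792, 0.8101)–(1.445, 1.605, 0.8101)  len=2.6129

Chained into 1 loop(s):
  loop 1: 8 segments, perimeter = 12.2000
Total perimeter = 12.200


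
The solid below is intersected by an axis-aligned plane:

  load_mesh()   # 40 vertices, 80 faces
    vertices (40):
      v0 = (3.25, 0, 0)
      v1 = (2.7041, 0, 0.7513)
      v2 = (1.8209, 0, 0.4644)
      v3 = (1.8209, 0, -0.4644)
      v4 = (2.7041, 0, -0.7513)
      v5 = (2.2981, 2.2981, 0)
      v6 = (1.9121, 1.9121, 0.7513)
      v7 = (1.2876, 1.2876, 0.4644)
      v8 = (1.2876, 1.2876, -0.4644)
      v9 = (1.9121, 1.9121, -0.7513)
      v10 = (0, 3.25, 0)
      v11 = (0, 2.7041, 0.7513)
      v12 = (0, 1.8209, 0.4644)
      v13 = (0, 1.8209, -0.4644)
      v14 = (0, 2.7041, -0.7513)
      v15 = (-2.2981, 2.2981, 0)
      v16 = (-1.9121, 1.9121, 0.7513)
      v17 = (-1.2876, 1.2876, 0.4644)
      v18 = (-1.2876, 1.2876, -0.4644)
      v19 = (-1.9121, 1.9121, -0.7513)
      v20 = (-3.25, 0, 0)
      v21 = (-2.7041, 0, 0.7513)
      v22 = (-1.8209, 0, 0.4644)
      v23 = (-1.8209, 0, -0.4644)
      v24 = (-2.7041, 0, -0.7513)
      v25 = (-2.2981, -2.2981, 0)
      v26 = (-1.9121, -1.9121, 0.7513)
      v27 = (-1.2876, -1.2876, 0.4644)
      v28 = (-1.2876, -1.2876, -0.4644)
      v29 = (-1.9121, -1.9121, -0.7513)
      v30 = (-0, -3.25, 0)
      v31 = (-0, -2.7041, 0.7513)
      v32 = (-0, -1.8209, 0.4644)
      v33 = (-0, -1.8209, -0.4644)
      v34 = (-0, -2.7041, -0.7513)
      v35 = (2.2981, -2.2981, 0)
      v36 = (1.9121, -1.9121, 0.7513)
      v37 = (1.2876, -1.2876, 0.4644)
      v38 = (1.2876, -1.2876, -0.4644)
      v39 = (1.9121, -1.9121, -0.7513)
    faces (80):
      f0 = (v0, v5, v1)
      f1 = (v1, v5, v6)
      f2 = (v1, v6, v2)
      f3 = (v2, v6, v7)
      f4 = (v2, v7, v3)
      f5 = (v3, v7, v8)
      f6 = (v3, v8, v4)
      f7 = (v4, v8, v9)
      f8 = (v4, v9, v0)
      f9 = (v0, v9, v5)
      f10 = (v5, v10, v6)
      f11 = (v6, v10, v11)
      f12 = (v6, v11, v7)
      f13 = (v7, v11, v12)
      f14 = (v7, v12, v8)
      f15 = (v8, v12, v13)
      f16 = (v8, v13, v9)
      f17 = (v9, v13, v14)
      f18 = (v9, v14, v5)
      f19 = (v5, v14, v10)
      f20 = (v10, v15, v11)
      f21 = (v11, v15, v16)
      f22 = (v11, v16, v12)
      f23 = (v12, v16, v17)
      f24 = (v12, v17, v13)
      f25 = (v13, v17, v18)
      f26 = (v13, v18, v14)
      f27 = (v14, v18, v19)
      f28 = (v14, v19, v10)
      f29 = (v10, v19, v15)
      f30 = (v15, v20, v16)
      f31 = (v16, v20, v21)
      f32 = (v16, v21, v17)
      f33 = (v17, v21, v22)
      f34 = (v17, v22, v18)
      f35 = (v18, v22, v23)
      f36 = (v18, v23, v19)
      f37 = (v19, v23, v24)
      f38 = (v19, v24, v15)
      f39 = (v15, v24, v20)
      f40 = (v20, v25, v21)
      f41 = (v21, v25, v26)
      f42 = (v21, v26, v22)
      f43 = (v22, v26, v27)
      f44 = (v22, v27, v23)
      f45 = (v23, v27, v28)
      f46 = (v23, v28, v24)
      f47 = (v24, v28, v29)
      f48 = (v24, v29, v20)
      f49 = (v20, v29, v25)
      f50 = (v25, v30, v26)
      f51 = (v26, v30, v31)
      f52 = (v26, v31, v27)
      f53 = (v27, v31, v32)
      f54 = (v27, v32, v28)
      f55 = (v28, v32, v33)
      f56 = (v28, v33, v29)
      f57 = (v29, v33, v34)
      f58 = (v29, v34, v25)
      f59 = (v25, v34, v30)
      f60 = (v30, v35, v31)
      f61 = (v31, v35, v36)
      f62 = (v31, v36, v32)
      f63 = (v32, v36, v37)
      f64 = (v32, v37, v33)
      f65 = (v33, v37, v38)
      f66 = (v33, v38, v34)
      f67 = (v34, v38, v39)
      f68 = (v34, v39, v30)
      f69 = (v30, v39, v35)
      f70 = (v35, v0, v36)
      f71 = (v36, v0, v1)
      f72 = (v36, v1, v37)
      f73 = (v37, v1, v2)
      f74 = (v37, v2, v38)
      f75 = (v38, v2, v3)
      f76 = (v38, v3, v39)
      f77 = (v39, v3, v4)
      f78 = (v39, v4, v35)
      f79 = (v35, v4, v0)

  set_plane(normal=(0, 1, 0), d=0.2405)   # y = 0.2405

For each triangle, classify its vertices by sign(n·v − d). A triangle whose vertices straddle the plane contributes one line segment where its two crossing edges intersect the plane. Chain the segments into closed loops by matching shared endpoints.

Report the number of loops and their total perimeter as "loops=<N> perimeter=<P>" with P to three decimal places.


loops=2 perimeter=9.287

Straddling triangles (20 of 80):
  (v0,v5,v1) [-+-] → (3.15038, 0.2405, 0)–(2.66161, 0.2405, 0.672675)  len=0.8315
  (v1,v5,v6) [-++] → (2.66161, 0.2405, 0.672675)–(2.60448, 0.2405, 0.7513)  len=0.0972
  (v1,v6,v2) [-+-] → (2.60448, 0.2405, 0.7513)–(1.83237, 0.2405, 0.500486)  len=0.8118
  (v2,v6,v7) [-++] → (1.83237, 0.2405, 0.500486)–(1.72129, 0.2405, 0.4644)  len=0.1168
  (v2,v7,v3) [-+-] → (1.72129, 0.2405, 0.4644)–(1.72129, 0.2405, -0.290917)  len=0.7553
  (v3,v7,v8) [-++] → (1.72129, 0.2405, -0.290917)–(1.72129, 0.2405, -0.4644)  len=0.1735
  (v3,v8,v4) [-+-] → (1.72129, 0.2405, -0.4644)–(2.43952, 0.2405, -0.697712)  len=0.7552
  (v4,v8,v9) [-++] → (2.43952, 0.2405, -0.697712)–(2.60448, 0.2405, -0.7513)  len=0.1734
  (v4,v9,v0) [-+-] → (2.60448, 0.2405, -0.7513)–(3.08172, 0.2405, -0.094497)  len=0.8119
  (v0,v9,v5) [-++] → (3.08172, 0.2405, -0.094497)–(3.15038, 0.2405, 0)  len=0.1168
  (v15,v20,v16) [+-+] → (-3.15038, 0.2405, 0)–(-3.08172, 0.2405, 0.094497)  len=0.1168
  (v16,v20,v21) [+--] → (-3.08172, 0.2405, 0.094497)–(-2.60448, 0.2405, 0.7513)  len=0.8119
  (v16,v21,v17) [+-+] → (-2.60448, 0.2405, 0.7513)–(-2.43952, 0.2405, 0.697712)  len=0.1734
  (v17,v21,v22) [+--] → (-2.43952, 0.2405, 0.697712)–(-1.72129, 0.2405, 0.4644)  len=0.7552
  (v17,v22,v18) [+-+] → (-1.72129, 0.2405, 0.4644)–(-1.72129, 0.2405, 0.290917)  len=0.1735
  (v18,v22,v23) [+--] → (-1.72129, 0.2405, 0.290917)–(-1.72129, 0.2405, -0.4644)  len=0.7553
  (v18,v23,v19) [+-+] → (-1.72129, 0.2405, -0.4644)–(-1.83237, 0.2405, -0.500486)  len=0.1168
  (v19,v23,v24) [+--] → (-1.83237, 0.2405, -0.500486)–(-2.60448, 0.2405, -0.7513)  len=0.8118
  (v19,v24,v15) [+-+] → (-2.60448, 0.2405, -0.7513)–(-2.66161, 0.2405, -0.672675)  len=0.0972
  (v15,v24,v20) [+--] → (-2.66161, 0.2405, -0.672675)–(-3.15038, 0.2405, 0)  len=0.8315

Chained into 2 loop(s):
  loop 1: 10 segments, perimeter = 4.6434
  loop 2: 10 segments, perimeter = 4.6434
Total perimeter = 9.287


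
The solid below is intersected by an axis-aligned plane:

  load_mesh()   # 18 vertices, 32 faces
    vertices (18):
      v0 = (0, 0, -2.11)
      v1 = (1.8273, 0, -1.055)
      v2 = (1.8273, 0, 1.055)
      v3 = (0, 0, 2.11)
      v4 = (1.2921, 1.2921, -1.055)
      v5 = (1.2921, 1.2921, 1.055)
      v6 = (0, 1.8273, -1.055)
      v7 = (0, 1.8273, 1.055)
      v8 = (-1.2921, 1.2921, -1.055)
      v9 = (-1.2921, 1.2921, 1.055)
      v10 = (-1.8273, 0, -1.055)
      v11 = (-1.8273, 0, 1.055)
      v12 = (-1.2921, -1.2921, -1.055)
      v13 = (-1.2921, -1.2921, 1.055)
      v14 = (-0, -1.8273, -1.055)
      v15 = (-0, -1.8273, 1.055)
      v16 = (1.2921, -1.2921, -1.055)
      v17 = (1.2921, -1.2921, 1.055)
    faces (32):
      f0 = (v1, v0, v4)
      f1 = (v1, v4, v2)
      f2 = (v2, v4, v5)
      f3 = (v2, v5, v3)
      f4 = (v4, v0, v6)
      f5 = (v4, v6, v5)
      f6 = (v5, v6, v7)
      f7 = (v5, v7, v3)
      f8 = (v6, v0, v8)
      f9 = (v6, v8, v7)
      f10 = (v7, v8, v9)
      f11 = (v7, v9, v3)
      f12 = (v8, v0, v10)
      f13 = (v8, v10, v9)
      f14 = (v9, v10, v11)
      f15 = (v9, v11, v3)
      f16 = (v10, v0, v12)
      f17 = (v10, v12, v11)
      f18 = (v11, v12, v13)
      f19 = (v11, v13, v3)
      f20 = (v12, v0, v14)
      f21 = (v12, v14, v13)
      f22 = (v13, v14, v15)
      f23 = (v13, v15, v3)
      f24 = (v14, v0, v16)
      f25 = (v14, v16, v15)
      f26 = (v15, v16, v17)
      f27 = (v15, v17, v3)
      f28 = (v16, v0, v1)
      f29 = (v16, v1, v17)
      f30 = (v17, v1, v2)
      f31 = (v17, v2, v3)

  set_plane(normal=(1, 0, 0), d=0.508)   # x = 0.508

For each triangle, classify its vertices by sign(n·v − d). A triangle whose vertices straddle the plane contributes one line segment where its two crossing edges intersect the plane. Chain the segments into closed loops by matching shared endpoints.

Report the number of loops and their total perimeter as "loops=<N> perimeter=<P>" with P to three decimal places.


Straddling triangles (12 of 32):
  (v1,v0,v4) [+-+] → (0.508, 0, -1.8167)–(0.508, 0.508, -1.69522)  len=0.5223
  (v2,v5,v3) [++-] → (0.508, 0.508, 1.69522)–(0.508, 0, 1.8167)  len=0.5223
  (v4,v0,v6) [+--] → (0.508, 0.508, -1.69522)–(0.508, 1.61688, -1.055)  len=1.2804
  (v4,v6,v5) [+-+] → (0.508, 1.61688, -1.055)–(0.508, 1.61688, -0.225436)  len=0.8296
  (v5,v6,v7) [+--] → (0.508, 1.61688, -0.225436)–(0.508, 1.61688, 1.055)  len=1.2804
  (v5,v7,v3) [+--] → (0.508, 1.61688, 1.055)–(0.508, 0.508, 1.69522)  len=1.2804
  (v14,v0,v16) [--+] → (0.508, -0.508, -1.69522)–(0.508, -1.61688, -1.055)  len=1.2804
  (v14,v16,v15) [-+-] → (0.508, -1.61688, -1.055)–(0.508, -1.61688, 0.225436)  len=1.2804
  (v15,v16,v17) [-++] → (0.508, -1.61688, 0.225436)–(0.508, -1.61688, 1.055)  len=0.8296
  (v15,v17,v3) [-+-] → (0.508, -1.61688, 1.055)–(0.508, -0.508, 1.69522)  len=1.2804
  (v16,v0,v1) [+-+] → (0.508, -0.508, -1.69522)–(0.508, 0, -1.8167)  len=0.5223
  (v17,v2,v3) [++-] → (0.508, 0, 1.8167)–(0.508, -0.508, 1.69522)  len=0.5223

Chained into 1 loop(s):
  loop 1: 12 segments, perimeter = 11.4310
Total perimeter = 11.431

loops=1 perimeter=11.431


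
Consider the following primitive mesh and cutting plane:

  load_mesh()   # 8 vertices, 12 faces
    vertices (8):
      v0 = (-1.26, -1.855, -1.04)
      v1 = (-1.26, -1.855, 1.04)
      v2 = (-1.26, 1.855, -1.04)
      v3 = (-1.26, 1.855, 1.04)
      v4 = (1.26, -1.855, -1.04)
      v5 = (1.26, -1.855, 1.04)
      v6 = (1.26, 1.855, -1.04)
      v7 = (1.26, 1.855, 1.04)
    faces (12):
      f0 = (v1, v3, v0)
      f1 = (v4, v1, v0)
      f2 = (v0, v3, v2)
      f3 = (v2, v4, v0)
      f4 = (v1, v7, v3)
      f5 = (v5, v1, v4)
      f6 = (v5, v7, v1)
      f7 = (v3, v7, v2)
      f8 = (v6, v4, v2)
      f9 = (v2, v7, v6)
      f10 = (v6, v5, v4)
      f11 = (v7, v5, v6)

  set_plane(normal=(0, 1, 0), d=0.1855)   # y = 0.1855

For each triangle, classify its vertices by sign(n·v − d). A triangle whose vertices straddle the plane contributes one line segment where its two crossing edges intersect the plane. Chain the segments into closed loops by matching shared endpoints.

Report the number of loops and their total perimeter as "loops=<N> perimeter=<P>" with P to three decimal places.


Straddling triangles (8 of 12):
  (v1,v3,v0) [-+-] → (-1.26, 0.1855, 1.04)–(-1.26, 0.1855, 0.104)  len=0.9360
  (v0,v3,v2) [-++] → (-1.26, 0.1855, 0.104)–(-1.26, 0.1855, -1.04)  len=1.1440
  (v2,v4,v0) [+--] → (-0.126, 0.1855, -1.04)–(-1.26, 0.1855, -1.04)  len=1.1340
  (v1,v7,v3) [-++] → (0.126, 0.1855, 1.04)–(-1.26, 0.1855, 1.04)  len=1.3860
  (v5,v7,v1) [-+-] → (1.26, 0.1855, 1.04)–(0.126, 0.1855, 1.04)  len=1.1340
  (v6,v4,v2) [+-+] → (1.26, 0.1855, -1.04)–(-0.126, 0.1855, -1.04)  len=1.3860
  (v6,v5,v4) [+--] → (1.26, 0.1855, -0.104)–(1.26, 0.1855, -1.04)  len=0.9360
  (v7,v5,v6) [+-+] → (1.26, 0.1855, 1.04)–(1.26, 0.1855, -0.104)  len=1.1440

Chained into 1 loop(s):
  loop 1: 8 segments, perimeter = 9.2000
Total perimeter = 9.200

loops=1 perimeter=9.200


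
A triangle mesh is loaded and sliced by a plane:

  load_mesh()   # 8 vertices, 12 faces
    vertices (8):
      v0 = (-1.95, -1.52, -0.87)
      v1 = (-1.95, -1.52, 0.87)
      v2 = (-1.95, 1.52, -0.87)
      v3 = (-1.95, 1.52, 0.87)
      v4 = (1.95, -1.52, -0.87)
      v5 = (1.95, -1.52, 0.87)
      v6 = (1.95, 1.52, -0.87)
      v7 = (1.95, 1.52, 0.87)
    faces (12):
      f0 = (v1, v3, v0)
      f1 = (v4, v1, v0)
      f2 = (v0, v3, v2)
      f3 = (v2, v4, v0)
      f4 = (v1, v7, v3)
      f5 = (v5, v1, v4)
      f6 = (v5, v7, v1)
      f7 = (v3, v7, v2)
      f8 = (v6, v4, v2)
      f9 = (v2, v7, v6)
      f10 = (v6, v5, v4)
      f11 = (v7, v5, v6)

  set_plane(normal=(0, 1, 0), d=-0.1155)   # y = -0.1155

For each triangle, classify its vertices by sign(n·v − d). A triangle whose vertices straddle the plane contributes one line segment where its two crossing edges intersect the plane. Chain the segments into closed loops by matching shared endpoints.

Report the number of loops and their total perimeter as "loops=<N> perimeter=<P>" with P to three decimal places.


loops=1 perimeter=11.280

Straddling triangles (8 of 12):
  (v1,v3,v0) [-+-] → (-1.95, -0.1155, 0.87)–(-1.95, -0.1155, -0.0661086)  len=0.9361
  (v0,v3,v2) [-++] → (-1.95, -0.1155, -0.0661086)–(-1.95, -0.1155, -0.87)  len=0.8039
  (v2,v4,v0) [+--] → (0.148174, -0.1155, -0.87)–(-1.95, -0.1155, -0.87)  len=2.0982
  (v1,v7,v3) [-++] → (-0.148174, -0.1155, 0.87)–(-1.95, -0.1155, 0.87)  len=1.8018
  (v5,v7,v1) [-+-] → (1.95, -0.1155, 0.87)–(-0.148174, -0.1155, 0.87)  len=2.0982
  (v6,v4,v2) [+-+] → (1.95, -0.1155, -0.87)–(0.148174, -0.1155, -0.87)  len=1.8018
  (v6,v5,v4) [+--] → (1.95, -0.1155, 0.0661086)–(1.95, -0.1155, -0.87)  len=0.9361
  (v7,v5,v6) [+-+] → (1.95, -0.1155, 0.87)–(1.95, -0.1155, 0.0661086)  len=0.8039

Chained into 1 loop(s):
  loop 1: 8 segments, perimeter = 11.2800
Total perimeter = 11.280


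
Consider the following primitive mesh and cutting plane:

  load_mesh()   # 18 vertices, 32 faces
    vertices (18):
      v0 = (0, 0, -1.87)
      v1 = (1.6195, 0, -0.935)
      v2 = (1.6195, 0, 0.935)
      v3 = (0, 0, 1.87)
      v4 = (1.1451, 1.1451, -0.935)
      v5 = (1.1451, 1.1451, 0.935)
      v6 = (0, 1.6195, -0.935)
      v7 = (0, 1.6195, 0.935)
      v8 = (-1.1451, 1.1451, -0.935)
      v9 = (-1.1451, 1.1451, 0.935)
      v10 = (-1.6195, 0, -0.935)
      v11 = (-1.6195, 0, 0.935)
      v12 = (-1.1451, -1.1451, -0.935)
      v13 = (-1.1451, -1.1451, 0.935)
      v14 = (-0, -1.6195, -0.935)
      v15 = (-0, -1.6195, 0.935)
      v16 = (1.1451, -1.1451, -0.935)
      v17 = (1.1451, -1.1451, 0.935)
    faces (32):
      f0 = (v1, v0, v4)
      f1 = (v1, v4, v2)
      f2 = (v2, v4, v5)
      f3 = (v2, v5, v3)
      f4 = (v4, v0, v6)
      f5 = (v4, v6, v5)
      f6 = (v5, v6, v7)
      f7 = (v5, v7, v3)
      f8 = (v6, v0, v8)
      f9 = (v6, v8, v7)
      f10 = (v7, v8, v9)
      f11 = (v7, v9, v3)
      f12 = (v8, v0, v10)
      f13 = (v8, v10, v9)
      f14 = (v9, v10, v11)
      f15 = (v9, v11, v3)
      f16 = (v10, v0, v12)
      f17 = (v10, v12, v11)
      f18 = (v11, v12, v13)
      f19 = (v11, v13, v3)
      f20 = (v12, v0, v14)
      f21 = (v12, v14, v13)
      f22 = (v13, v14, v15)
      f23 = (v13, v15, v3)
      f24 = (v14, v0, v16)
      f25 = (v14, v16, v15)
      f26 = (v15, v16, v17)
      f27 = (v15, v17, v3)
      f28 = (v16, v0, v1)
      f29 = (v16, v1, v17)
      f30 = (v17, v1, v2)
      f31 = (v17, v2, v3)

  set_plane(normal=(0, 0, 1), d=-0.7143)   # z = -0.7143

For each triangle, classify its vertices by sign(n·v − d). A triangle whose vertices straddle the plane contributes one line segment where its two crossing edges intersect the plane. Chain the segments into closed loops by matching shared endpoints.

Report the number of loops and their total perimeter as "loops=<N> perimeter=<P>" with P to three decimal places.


loops=1 perimeter=9.916

Straddling triangles (16 of 32):
  (v1,v4,v2) [--+] → (1.20109, 1.00995, -0.7143)–(1.6195, 0, -0.7143)  len=1.0932
  (v2,v4,v5) [+-+] → (1.20109, 1.00995, -0.7143)–(1.1451, 1.1451, -0.7143)  len=0.1463
  (v4,v6,v5) [--+] → (0.135146, 1.56351, -0.7143)–(1.1451, 1.1451, -0.7143)  len=1.0932
  (v5,v6,v7) [+-+] → (0.135146, 1.56351, -0.7143)–(0, 1.6195, -0.7143)  len=0.1463
  (v6,v8,v7) [--+] → (-1.00995, 1.20109, -0.7143)–(0, 1.6195, -0.7143)  len=1.0932
  (v7,v8,v9) [+-+] → (-1.00995, 1.20109, -0.7143)–(-1.1451, 1.1451, -0.7143)  len=0.1463
  (v8,v10,v9) [--+] → (-1.56351, 0.135146, -0.7143)–(-1.1451, 1.1451, -0.7143)  len=1.0932
  (v9,v10,v11) [+-+] → (-1.56351, 0.135146, -0.7143)–(-1.6195, 0, -0.7143)  len=0.1463
  (v10,v12,v11) [--+] → (-1.20109, -1.00995, -0.7143)–(-1.6195, 0, -0.7143)  len=1.0932
  (v11,v12,v13) [+-+] → (-1.20109, -1.00995, -0.7143)–(-1.1451, -1.1451, -0.7143)  len=0.1463
  (v12,v14,v13) [--+] → (-0.135146, -1.56351, -0.7143)–(-1.1451, -1.1451, -0.7143)  len=1.0932
  (v13,v14,v15) [+-+] → (-0.135146, -1.56351, -0.7143)–(0, -1.6195, -0.7143)  len=0.1463
  (v14,v16,v15) [--+] → (1.00995, -1.20109, -0.7143)–(0, -1.6195, -0.7143)  len=1.0932
  (v15,v16,v17) [+-+] → (1.00995, -1.20109, -0.7143)–(1.1451, -1.1451, -0.7143)  len=0.1463
  (v16,v1,v17) [--+] → (1.56351, -0.135146, -0.7143)–(1.1451, -1.1451, -0.7143)  len=1.0932
  (v17,v1,v2) [+-+] → (1.56351, -0.135146, -0.7143)–(1.6195, 0, -0.7143)  len=0.1463

Chained into 1 loop(s):
  loop 1: 16 segments, perimeter = 9.9158
Total perimeter = 9.916


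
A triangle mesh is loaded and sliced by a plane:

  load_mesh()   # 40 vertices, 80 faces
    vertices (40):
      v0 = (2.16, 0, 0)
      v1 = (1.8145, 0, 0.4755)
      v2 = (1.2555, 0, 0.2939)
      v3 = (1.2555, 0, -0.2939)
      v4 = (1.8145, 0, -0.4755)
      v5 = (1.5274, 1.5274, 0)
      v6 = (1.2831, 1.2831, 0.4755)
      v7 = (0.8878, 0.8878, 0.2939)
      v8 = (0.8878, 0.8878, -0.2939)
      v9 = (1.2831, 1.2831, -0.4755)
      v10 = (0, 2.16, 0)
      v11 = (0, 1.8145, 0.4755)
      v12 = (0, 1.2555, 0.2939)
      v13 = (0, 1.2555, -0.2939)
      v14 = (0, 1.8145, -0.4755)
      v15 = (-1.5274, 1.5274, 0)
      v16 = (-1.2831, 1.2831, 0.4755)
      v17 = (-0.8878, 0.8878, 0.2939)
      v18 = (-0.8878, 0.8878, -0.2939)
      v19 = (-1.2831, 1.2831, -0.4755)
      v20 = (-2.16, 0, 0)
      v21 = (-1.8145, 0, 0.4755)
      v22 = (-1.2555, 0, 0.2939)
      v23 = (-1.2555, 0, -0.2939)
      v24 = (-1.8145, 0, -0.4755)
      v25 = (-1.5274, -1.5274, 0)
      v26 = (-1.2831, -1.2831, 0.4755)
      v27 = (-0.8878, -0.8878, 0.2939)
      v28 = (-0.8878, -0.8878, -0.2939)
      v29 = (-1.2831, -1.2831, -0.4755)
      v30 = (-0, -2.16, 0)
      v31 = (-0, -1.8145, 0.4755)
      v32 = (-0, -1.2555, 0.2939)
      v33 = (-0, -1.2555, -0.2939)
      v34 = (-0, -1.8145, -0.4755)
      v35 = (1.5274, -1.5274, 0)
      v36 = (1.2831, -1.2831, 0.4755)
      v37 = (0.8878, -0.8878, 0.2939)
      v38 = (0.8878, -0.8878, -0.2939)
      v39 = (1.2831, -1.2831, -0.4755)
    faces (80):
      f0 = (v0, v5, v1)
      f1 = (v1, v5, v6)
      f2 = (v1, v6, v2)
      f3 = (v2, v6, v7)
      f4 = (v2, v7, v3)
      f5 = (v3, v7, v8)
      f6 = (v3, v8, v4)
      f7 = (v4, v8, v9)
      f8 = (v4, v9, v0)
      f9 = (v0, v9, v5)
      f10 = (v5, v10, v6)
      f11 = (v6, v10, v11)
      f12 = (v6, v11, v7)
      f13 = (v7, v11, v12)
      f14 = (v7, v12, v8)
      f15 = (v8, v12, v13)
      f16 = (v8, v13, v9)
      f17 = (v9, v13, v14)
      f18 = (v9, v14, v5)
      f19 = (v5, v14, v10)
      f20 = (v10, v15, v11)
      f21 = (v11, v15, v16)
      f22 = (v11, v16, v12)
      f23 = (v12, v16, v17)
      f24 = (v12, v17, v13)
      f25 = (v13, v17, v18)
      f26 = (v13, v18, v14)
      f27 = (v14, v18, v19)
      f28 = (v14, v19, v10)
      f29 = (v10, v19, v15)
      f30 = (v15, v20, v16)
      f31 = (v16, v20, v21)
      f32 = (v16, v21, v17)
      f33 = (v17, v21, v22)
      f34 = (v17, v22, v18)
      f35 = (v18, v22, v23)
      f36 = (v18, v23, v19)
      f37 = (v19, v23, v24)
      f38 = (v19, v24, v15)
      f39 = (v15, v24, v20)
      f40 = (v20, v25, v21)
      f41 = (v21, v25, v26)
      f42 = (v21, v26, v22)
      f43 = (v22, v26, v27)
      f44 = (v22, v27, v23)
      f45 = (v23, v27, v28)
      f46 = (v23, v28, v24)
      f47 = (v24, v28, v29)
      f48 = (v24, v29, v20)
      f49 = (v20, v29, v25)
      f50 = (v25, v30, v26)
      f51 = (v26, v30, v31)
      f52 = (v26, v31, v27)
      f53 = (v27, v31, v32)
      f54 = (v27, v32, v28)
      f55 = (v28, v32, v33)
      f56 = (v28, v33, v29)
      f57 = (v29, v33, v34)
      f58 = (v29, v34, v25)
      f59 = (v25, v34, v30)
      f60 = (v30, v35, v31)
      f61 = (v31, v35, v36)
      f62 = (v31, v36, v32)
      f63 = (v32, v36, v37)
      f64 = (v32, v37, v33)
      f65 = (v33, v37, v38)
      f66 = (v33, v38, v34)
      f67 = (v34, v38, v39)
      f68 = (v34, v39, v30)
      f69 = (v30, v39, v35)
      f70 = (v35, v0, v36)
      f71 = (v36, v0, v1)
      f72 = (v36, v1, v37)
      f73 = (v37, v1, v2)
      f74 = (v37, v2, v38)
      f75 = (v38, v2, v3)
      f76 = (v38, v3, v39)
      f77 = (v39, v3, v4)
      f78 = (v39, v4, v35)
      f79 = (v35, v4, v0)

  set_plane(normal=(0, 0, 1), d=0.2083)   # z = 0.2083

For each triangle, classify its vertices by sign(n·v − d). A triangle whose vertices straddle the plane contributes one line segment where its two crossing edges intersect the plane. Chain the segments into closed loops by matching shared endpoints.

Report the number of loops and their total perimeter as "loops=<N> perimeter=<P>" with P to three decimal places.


loops=2 perimeter=19.987

Straddling triangles (32 of 80):
  (v0,v5,v1) [--+] → (1.65317, 0.858299, 0.2083)–(2.00865, 0, 0.2083)  len=0.9290
  (v1,v5,v6) [+-+] → (1.65317, 0.858299, 0.2083)–(1.42038, 1.42038, 0.2083)  len=0.6084
  (v2,v7,v3) [++-] → (0.941347, 0.758512, 0.2083)–(1.2555, 0, 0.2083)  len=0.8210
  (v3,v7,v8) [-+-] → (0.941347, 0.758512, 0.2083)–(0.8878, 0.8878, 0.2083)  len=0.1399
  (v5,v10,v6) [--+] → (0.562081, 1.77586, 0.2083)–(1.42038, 1.42038, 0.2083)  len=0.9290
  (v6,v10,v11) [+-+] → (0.562081, 1.77586, 0.2083)–(0, 2.00865, 0.2083)  len=0.6084
  (v7,v12,v8) [++-] → (0.129288, 1.20195, 0.2083)–(0.8878, 0.8878, 0.2083)  len=0.8210
  (v8,v12,v13) [-+-] → (0.129288, 1.20195, 0.2083)–(0, 1.2555, 0.2083)  len=0.1399
  (v10,v15,v11) [--+] → (-0.858299, 1.65317, 0.2083)–(0, 2.00865, 0.2083)  len=0.9290
  (v11,v15,v16) [+-+] → (-0.858299, 1.65317, 0.2083)–(-1.42038, 1.42038, 0.2083)  len=0.6084
  (v12,v17,v13) [++-] → (-0.758512, 0.941347, 0.2083)–(0, 1.2555, 0.2083)  len=0.8210
  (v13,v17,v18) [-+-] → (-0.758512, 0.941347, 0.2083)–(-0.8878, 0.8878, 0.2083)  len=0.1399
  (v15,v20,v16) [--+] → (-1.77586, 0.562081, 0.2083)–(-1.42038, 1.42038, 0.2083)  len=0.9290
  (v16,v20,v21) [+-+] → (-1.77586, 0.562081, 0.2083)–(-2.00865, 0, 0.2083)  len=0.6084
  (v17,v22,v18) [++-] → (-1.20195, 0.129288, 0.2083)–(-0.8878, 0.8878, 0.2083)  len=0.8210
  (v18,v22,v23) [-+-] → (-1.20195, 0.129288, 0.2083)–(-1.2555, 0, 0.2083)  len=0.1399
  (v20,v25,v21) [--+] → (-1.65317, -0.858299, 0.2083)–(-2.00865, 0, 0.2083)  len=0.9290
  (v21,v25,v26) [+-+] → (-1.65317, -0.858299, 0.2083)–(-1.42038, -1.42038, 0.2083)  len=0.6084
  (v22,v27,v23) [++-] → (-0.941347, -0.758512, 0.2083)–(-1.2555, 0, 0.2083)  len=0.8210
  (v23,v27,v28) [-+-] → (-0.941347, -0.758512, 0.2083)–(-0.8878, -0.8878, 0.2083)  len=0.1399
  (v25,v30,v26) [--+] → (-0.562081, -1.77586, 0.2083)–(-1.42038, -1.42038, 0.2083)  len=0.9290
  (v26,v30,v31) [+-+] → (-0.562081, -1.77586, 0.2083)–(0, -2.00865, 0.2083)  len=0.6084
  (v27,v32,v28) [++-] → (-0.129288, -1.20195, 0.2083)–(-0.8878, -0.8878, 0.2083)  len=0.8210
  (v28,v32,v33) [-+-] → (-0.129288, -1.20195, 0.2083)–(0, -1.2555, 0.2083)  len=0.1399
  (v30,v35,v31) [--+] → (0.858299, -1.65317, 0.2083)–(0, -2.00865, 0.2083)  len=0.9290
  (v31,v35,v36) [+-+] → (0.858299, -1.65317, 0.2083)–(1.42038, -1.42038, 0.2083)  len=0.6084
  (v32,v37,v33) [++-] → (0.758512, -0.941347, 0.2083)–(0, -1.2555, 0.2083)  len=0.8210
  (v33,v37,v38) [-+-] → (0.758512, -0.941347, 0.2083)–(0.8878, -0.8878, 0.2083)  len=0.1399
  (v35,v0,v36) [--+] → (1.77586, -0.562081, 0.2083)–(1.42038, -1.42038, 0.2083)  len=0.9290
  (v36,v0,v1) [+-+] → (1.77586, -0.562081, 0.2083)–(2.00865, 0, 0.2083)  len=0.6084
  (v37,v2,v38) [++-] → (1.20195, -0.129288, 0.2083)–(0.8878, -0.8878, 0.2083)  len=0.8210
  (v38,v2,v3) [-+-] → (1.20195, -0.129288, 0.2083)–(1.2555, 0, 0.2083)  len=0.1399

Chained into 2 loop(s):
  loop 1: 16 segments, perimeter = 12.2990
  loop 2: 16 segments, perimeter = 7.6875
Total perimeter = 19.987
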